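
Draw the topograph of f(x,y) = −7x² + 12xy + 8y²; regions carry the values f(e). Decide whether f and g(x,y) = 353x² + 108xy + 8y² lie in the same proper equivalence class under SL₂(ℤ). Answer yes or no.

D₁ = 368, D₂ = 368
river cycle of f (length 8): (8, 4, -11), (-11, 18, 1), (1, 18, -11), (-11, 4, 8), (8, 12, -7), (-7, 16, 4), (4, 16, -7), (-7, 12, 8)
river cycle of g (length 8): (8, 4, -11), (-11, 18, 1), (1, 18, -11), (-11, 4, 8), (8, 12, -7), (-7, 16, 4), (4, 16, -7), (-7, 12, 8)
cycles coincide ⇒ equivalent

yes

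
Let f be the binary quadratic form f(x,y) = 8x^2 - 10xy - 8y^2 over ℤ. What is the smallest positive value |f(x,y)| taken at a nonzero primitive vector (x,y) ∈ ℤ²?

descent: ρ → (-8,10,8)  [lands on river]
river: ρ → (8,6,-10)
river: ρ → (-10,14,4)
river: ρ → (4,18,-2)
river: ρ → (-2,18,4)
river: ρ → (4,14,-10)
river: ρ → (-10,6,8)
river: ρ → (8,10,-8)
river: ρ → (-8,6,10)
river: ρ → (10,14,-4)
river: ρ → (-4,18,2)
river: ρ → (2,18,-4)
river: ρ → (-4,14,10)
river: ρ → (10,6,-8)
closes: descent 1, river 14
min |a| on river = 2

2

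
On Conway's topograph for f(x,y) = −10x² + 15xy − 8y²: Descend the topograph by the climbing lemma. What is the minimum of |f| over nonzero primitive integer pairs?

translate: b→5 (≡-15 mod 20), so (10,-15,8)→(10,5,3)
flip: (10,5,3)→(3,-5,10)
translate: b→1 (≡-5 mod 6), so (3,-5,10)→(3,1,8)
reduced (well bottom): (3,1,8) with a≤c, −a<b≤a
well minimum |f| = |-3| = 3 (negative-definite)

3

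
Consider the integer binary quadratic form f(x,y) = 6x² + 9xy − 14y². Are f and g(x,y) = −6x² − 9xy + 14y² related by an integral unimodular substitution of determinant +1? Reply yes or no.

D₁ = 417, D₂ = 417
river cycle of f (length 18): (-14, 19, 1), (1, 19, -14), (-14, 9, 6), (6, 15, -8), (-8, 17, 4), (4, 15, -12), (-12, 9, 7), (7, 19, -2), (-2, 17, 16), (16, 15, -3), … (8 more)
river cycle of g (length 18): (14, 9, -6), (-6, 15, 8), (8, 17, -4), (-4, 15, 12), (12, 9, -7), (-7, 19, 2), (2, 17, -16), (-16, 15, 3), (3, 15, -16), (-16, 17, 2), … (8 more)
cycles differ ⇒ inequivalent

no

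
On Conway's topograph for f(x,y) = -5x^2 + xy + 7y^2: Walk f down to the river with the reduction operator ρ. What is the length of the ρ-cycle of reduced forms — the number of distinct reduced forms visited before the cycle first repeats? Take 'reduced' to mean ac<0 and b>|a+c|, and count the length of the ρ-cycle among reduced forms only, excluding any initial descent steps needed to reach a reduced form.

D = 141, ⌊√D⌋ = 11
descent: ρ → (7,-1,-5)
descent: ρ → (-5,11,1)  [lands on river]
river: ρ → (1,11,-5)
river: ρ → (-5,9,3)
river: ρ → (3,9,-5)
ρ-cycle length = 4 (tail of 2 descent steps not counted)

4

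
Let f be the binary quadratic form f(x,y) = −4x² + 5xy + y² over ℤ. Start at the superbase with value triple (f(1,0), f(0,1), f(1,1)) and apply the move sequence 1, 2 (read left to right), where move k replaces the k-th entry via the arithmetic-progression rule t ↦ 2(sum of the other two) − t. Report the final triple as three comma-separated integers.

start (-4,1,2) = (f(1,0),f(0,1),f(1,1))
replace slot 1: 2·(1+2) − (-4) = 10 → (10,1,2)
replace slot 2: 2·(10+2) − 1 = 23 → (10,23,2)

10,23,2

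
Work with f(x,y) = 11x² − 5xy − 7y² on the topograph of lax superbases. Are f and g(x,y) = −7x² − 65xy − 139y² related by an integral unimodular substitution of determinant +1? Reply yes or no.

D₁ = 333, D₂ = 333
river cycle of f (length 6): (-7, 5, 11), (11, 17, -1), (-1, 17, 11), (11, 5, -7), (-7, 9, 9), (9, 9, -7)
river cycle of g (length 6): (-7, 5, 11), (11, 17, -1), (-1, 17, 11), (11, 5, -7), (-7, 9, 9), (9, 9, -7)
cycles coincide ⇒ equivalent

yes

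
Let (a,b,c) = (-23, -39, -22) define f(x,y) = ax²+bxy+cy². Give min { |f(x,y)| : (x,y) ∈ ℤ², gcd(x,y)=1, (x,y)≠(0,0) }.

translate: b→-7 (≡39 mod 46), so (23,39,22)→(23,-7,6)
flip: (23,-7,6)→(6,7,23)
translate: b→-5 (≡7 mod 12), so (6,7,23)→(6,-5,22)
reduced (well bottom): (6,-5,22) with a≤c, −a<b≤a
well minimum |f| = |-6| = 6 (negative-definite)

6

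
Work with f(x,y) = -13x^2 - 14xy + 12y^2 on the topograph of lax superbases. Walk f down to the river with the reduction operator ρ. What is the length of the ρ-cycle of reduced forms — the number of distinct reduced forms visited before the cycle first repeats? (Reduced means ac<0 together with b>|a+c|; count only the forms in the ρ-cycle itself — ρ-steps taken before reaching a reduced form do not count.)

D = 820, ⌊√D⌋ = 28
descent: ρ → (12,14,-13)  [lands on river]
river: ρ → (-13,12,13)
river: ρ → (13,14,-12)
river: ρ → (-12,10,15)
river: ρ → (15,20,-7)
river: ρ → (-7,22,12)
river: ρ → (12,26,-3)
river: ρ → (-3,28,3)
river: ρ → (3,26,-12)
river: ρ → (-12,22,7)
river: ρ → (7,20,-15)
river: ρ → (-15,10,12)
ρ-cycle length = 12 (tail of 1 descent step not counted)

12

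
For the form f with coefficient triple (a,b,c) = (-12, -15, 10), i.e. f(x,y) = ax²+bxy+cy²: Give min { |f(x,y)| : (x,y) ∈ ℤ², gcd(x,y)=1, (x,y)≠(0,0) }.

descent: ρ → (10,15,-12)  [lands on river]
river: ρ → (-12,9,13)
river: ρ → (13,17,-8)
river: ρ → (-8,15,15)
river: ρ → (15,15,-8)
river: ρ → (-8,17,13)
river: ρ → (13,9,-12)
river: ρ → (-12,15,10)
river: ρ → (10,25,-2)
river: ρ → (-2,23,22)
river: ρ → (22,21,-3)
river: ρ → (-3,21,22)
river: ρ → (22,23,-2)
river: ρ → (-2,25,10)
closes: descent 1, river 14
min |a| on river = 2

2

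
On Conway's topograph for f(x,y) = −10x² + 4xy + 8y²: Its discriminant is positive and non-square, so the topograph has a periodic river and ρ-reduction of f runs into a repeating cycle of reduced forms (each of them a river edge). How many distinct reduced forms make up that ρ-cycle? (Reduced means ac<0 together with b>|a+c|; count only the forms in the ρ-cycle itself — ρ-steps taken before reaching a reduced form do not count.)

D = 336, ⌊√D⌋ = 18
river: ρ → (8,12,-6)
river: ρ → (-6,12,8)
river: ρ → (8,4,-10)
river: ρ → (-10,16,2)
river: ρ → (2,16,-10)
river: ρ → (-10,4,8)
ρ-cycle length = 6 (tail of 0 descent steps not counted)

6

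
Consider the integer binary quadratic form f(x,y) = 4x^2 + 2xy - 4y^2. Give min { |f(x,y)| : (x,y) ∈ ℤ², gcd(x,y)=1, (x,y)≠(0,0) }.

river: ρ → (-4,6,2)
river: ρ → (2,6,-4)
river: ρ → (-4,2,4)
river: ρ → (4,6,-2)
river: ρ → (-2,6,4)
river: ρ → (4,2,-4)
closes: descent 0, river 6
min |a| on river = 2

2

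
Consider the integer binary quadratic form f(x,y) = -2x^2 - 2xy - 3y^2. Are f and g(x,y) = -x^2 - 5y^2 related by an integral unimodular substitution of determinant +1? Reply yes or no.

D₁ = -20, D₂ = -20
f is negative-definite; reduce −f:
−f: reduced (well bottom): (2,2,3) with a≤c, −a<b≤a
flip sign back: reduced form of f is (-2,-2,-3)
g is negative-definite; reduce −g:
−g: reduced (well bottom): (1,0,5) with a≤c, −a<b≤a
flip sign back: reduced form of g is (-1,0,-5)
reduced forms (-2, -2, -3) vs (-1, 0, -5) ⇒ inequivalent

no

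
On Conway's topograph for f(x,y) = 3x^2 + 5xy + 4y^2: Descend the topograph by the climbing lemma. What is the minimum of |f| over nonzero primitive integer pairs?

translate: b→-1 (≡5 mod 6), so (3,5,4)→(3,-1,2)
flip: (3,-1,2)→(2,1,3)
reduced (well bottom): (2,1,3) with a≤c, −a<b≤a
well minimum = a = 2

2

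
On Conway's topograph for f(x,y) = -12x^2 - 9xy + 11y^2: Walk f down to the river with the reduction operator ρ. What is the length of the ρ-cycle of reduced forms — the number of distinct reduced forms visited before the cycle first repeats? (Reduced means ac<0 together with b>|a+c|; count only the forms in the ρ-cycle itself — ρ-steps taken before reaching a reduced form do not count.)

D = 609, ⌊√D⌋ = 24
descent: ρ → (11,9,-12)  [lands on river]
river: ρ → (-12,15,8)
river: ρ → (8,17,-10)
river: ρ → (-10,23,2)
river: ρ → (2,21,-21)
river: ρ → (-21,21,2)
river: ρ → (2,23,-10)
river: ρ → (-10,17,8)
river: ρ → (8,15,-12)
river: ρ → (-12,9,11)
river: ρ → (11,13,-10)
river: ρ → (-10,7,14)
river: ρ → (14,21,-3)
river: ρ → (-3,21,14)
river: ρ → (14,7,-10)
river: ρ → (-10,13,11)
ρ-cycle length = 16 (tail of 1 descent step not counted)

16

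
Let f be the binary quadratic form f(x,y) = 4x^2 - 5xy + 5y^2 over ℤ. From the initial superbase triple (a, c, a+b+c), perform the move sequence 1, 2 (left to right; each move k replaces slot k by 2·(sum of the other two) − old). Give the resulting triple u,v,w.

start (4,5,4) = (f(1,0),f(0,1),f(1,1))
replace slot 1: 2·(5+4) − 4 = 14 → (14,5,4)
replace slot 2: 2·(14+4) − 5 = 31 → (14,31,4)

14,31,4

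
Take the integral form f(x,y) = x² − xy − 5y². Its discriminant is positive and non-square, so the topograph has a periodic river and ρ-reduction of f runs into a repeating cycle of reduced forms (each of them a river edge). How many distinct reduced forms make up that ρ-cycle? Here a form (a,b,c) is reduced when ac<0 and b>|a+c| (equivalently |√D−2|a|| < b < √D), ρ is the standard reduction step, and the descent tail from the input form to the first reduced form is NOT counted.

D = 21, ⌊√D⌋ = 4
descent: ρ → (-5,1,1)
descent: ρ → (1,3,-3)  [lands on river]
river: ρ → (-3,3,1)
ρ-cycle length = 2 (tail of 2 descent steps not counted)

2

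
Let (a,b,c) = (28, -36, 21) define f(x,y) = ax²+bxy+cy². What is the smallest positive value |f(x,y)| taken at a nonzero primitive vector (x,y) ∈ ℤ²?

translate: b→20 (≡-36 mod 56), so (28,-36,21)→(28,20,13)
flip: (28,20,13)→(13,-20,28)
translate: b→6 (≡-20 mod 26), so (13,-20,28)→(13,6,21)
reduced (well bottom): (13,6,21) with a≤c, −a<b≤a
well minimum = a = 13

13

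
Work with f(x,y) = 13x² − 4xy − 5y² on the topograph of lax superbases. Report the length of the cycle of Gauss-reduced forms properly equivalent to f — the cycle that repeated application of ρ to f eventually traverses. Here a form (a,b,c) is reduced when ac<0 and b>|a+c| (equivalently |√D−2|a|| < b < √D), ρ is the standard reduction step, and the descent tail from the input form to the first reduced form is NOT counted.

D = 276, ⌊√D⌋ = 16
descent: ρ → (-5,14,4)  [lands on river]
river: ρ → (4,10,-11)
river: ρ → (-11,12,3)
river: ρ → (3,12,-11)
river: ρ → (-11,10,4)
river: ρ → (4,14,-5)
river: ρ → (-5,16,1)
river: ρ → (1,16,-5)
ρ-cycle length = 8 (tail of 1 descent step not counted)

8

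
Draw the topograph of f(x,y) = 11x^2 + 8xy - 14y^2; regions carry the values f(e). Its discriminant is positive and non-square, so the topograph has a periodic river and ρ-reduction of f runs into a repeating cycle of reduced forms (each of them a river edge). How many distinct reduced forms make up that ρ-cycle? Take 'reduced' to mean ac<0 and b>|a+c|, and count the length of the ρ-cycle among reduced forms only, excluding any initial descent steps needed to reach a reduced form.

D = 680, ⌊√D⌋ = 26
river: ρ → (-14,20,5)
river: ρ → (5,20,-14)
river: ρ → (-14,8,11)
river: ρ → (11,14,-11)
river: ρ → (-11,8,14)
river: ρ → (14,20,-5)
river: ρ → (-5,20,14)
river: ρ → (14,8,-11)
river: ρ → (-11,14,11)
river: ρ → (11,8,-14)
ρ-cycle length = 10 (tail of 0 descent steps not counted)

10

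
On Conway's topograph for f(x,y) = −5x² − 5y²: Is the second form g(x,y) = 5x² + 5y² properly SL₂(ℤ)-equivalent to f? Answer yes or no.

D₁ = -100, D₂ = -100
f is negative-definite; reduce −f:
−f: reduced (well bottom): (5,0,5) with a≤c, −a<b≤a
flip sign back: reduced form of f is (-5,0,-5)
g: reduced (well bottom): (5,0,5) with a≤c, −a<b≤a
reduced forms (-5, 0, -5) vs (5, 0, 5) ⇒ inequivalent

no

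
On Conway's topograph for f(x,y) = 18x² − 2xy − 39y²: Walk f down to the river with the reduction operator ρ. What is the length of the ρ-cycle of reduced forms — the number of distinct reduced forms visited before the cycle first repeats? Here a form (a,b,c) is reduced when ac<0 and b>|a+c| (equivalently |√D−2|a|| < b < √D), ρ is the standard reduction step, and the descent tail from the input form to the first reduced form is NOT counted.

D = 2812, ⌊√D⌋ = 53
descent: ρ → (-39,2,18)
descent: ρ → (18,34,-23)  [lands on river]
river: ρ → (-23,12,29)
river: ρ → (29,46,-6)
river: ρ → (-6,50,13)
river: ρ → (13,28,-39)
river: ρ → (-39,50,2)
river: ρ → (2,50,-39)
river: ρ → (-39,28,13)
river: ρ → (13,50,-6)
river: ρ → (-6,46,29)
river: ρ → (29,12,-23)
river: ρ → (-23,34,18)
river: ρ → (18,38,-19)
river: ρ → (-19,38,18)
ρ-cycle length = 14 (tail of 2 descent steps not counted)

14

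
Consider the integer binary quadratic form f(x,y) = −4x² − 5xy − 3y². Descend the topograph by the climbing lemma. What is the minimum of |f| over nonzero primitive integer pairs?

translate: b→-3 (≡5 mod 8), so (4,5,3)→(4,-3,2)
flip: (4,-3,2)→(2,3,4)
translate: b→-1 (≡3 mod 4), so (2,3,4)→(2,-1,3)
reduced (well bottom): (2,-1,3) with a≤c, −a<b≤a
well minimum |f| = |-2| = 2 (negative-definite)

2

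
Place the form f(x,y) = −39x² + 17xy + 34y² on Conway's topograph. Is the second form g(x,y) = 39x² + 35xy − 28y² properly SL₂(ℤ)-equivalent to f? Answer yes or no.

D₁ = 5593, D₂ = 5593
river cycle of f (length 52): (34, 51, -22), (-22, 37, 48), (48, 59, -11), (-11, 73, 6), (6, 71, -23), (-23, 67, 12), (12, 53, -58), (-58, 63, 7), (7, 63, -58), (-58, 53, 12), … (42 more)
river cycle of g (length 52): (-28, 21, 46), (46, 71, -3), (-3, 73, 22), (22, 59, -24), (-24, 37, 44), (44, 51, -17), (-17, 51, 44), (44, 37, -24), (-24, 59, 22), (22, 73, -3), … (42 more)
cycles differ ⇒ inequivalent

no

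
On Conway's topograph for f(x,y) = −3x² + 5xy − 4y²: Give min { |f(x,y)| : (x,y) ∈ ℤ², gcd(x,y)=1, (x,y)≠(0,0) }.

translate: b→1 (≡-5 mod 6), so (3,-5,4)→(3,1,2)
flip: (3,1,2)→(2,-1,3)
reduced (well bottom): (2,-1,3) with a≤c, −a<b≤a
well minimum |f| = |-2| = 2 (negative-definite)

2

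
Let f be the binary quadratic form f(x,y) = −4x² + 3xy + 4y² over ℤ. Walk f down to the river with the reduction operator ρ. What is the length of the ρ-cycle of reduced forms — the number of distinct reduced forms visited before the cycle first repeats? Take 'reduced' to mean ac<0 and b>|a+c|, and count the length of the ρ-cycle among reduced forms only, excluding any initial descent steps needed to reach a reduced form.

D = 73, ⌊√D⌋ = 8
river: ρ → (4,5,-3)
river: ρ → (-3,7,2)
river: ρ → (2,5,-6)
river: ρ → (-6,7,1)
river: ρ → (1,7,-6)
river: ρ → (-6,5,2)
river: ρ → (2,7,-3)
river: ρ → (-3,5,4)
river: ρ → (4,3,-4)
river: ρ → (-4,5,3)
river: ρ → (3,7,-2)
river: ρ → (-2,5,6)
river: ρ → (6,7,-1)
river: ρ → (-1,7,6)
river: ρ → (6,5,-2)
river: ρ → (-2,7,3)
river: ρ → (3,5,-4)
river: ρ → (-4,3,4)
ρ-cycle length = 18 (tail of 0 descent steps not counted)

18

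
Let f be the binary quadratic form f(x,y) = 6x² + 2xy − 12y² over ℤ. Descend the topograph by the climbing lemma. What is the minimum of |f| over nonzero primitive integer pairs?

descent: ρ → (-12,-2,6)
descent: ρ → (6,14,-4)  [lands on river]
river: ρ → (-4,10,12)
river: ρ → (12,14,-2)
river: ρ → (-2,14,12)
river: ρ → (12,10,-4)
river: ρ → (-4,14,6)
river: ρ → (6,10,-8)
river: ρ → (-8,6,8)
river: ρ → (8,10,-6)
river: ρ → (-6,14,4)
river: ρ → (4,10,-12)
river: ρ → (-12,14,2)
river: ρ → (2,14,-12)
river: ρ → (-12,10,4)
river: ρ → (4,14,-6)
river: ρ → (-6,10,8)
river: ρ → (8,6,-8)
river: ρ → (-8,10,6)
closes: descent 2, river 18
min |a| on river = 2

2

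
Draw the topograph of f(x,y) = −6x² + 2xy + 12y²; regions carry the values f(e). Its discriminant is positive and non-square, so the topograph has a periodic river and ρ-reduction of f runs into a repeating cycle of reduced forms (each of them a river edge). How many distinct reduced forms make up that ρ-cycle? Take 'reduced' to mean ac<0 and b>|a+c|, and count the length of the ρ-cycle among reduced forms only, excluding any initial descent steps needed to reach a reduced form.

D = 292, ⌊√D⌋ = 17
descent: ρ → (12,-2,-6)
descent: ρ → (-6,14,4)  [lands on river]
river: ρ → (4,10,-12)
river: ρ → (-12,14,2)
river: ρ → (2,14,-12)
river: ρ → (-12,10,4)
river: ρ → (4,14,-6)
river: ρ → (-6,10,8)
river: ρ → (8,6,-8)
river: ρ → (-8,10,6)
river: ρ → (6,14,-4)
river: ρ → (-4,10,12)
river: ρ → (12,14,-2)
river: ρ → (-2,14,12)
river: ρ → (12,10,-4)
river: ρ → (-4,14,6)
river: ρ → (6,10,-8)
river: ρ → (-8,6,8)
river: ρ → (8,10,-6)
ρ-cycle length = 18 (tail of 2 descent steps not counted)

18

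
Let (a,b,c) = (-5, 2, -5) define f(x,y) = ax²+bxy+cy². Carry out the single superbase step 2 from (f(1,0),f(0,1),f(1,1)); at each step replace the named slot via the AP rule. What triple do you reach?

start (-5,-5,-8) = (f(1,0),f(0,1),f(1,1))
replace slot 2: 2·((-5)+(-8)) − (-5) = -21 → (-5,-21,-8)

-5,-21,-8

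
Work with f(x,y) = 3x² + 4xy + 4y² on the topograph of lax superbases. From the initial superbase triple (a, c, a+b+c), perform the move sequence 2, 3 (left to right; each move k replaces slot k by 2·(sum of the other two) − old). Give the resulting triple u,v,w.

start (3,4,11) = (f(1,0),f(0,1),f(1,1))
replace slot 2: 2·(3+11) − 4 = 24 → (3,24,11)
replace slot 3: 2·(3+24) − 11 = 43 → (3,24,43)

3,24,43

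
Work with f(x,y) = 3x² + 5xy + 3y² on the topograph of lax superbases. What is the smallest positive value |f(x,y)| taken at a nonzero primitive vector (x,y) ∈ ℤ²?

translate: b→-1 (≡5 mod 6), so (3,5,3)→(3,-1,1)
flip: (3,-1,1)→(1,1,3)
reduced (well bottom): (1,1,3) with a≤c, −a<b≤a
well minimum = a = 1

1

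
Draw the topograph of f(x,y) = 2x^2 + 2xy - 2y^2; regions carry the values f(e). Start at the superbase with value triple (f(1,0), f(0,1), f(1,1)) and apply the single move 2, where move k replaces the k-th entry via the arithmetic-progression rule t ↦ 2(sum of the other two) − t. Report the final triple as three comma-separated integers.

start (2,-2,2) = (f(1,0),f(0,1),f(1,1))
replace slot 2: 2·(2+2) − (-2) = 10 → (2,10,2)

2,10,2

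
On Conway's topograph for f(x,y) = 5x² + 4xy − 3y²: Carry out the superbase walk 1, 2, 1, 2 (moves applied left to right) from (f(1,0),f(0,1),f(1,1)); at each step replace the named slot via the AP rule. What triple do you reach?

start (5,-3,6) = (f(1,0),f(0,1),f(1,1))
replace slot 1: 2·((-3)+6) − 5 = 1 → (1,-3,6)
replace slot 2: 2·(1+6) − (-3) = 17 → (1,17,6)
replace slot 1: 2·(17+6) − 1 = 45 → (45,17,6)
replace slot 2: 2·(45+6) − 17 = 85 → (45,85,6)

45,85,6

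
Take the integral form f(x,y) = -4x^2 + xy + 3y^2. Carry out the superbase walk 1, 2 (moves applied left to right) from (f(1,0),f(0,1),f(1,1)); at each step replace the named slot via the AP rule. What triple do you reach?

start (-4,3,0) = (f(1,0),f(0,1),f(1,1))
replace slot 1: 2·(3+0) − (-4) = 10 → (10,3,0)
replace slot 2: 2·(10+0) − 3 = 17 → (10,17,0)

10,17,0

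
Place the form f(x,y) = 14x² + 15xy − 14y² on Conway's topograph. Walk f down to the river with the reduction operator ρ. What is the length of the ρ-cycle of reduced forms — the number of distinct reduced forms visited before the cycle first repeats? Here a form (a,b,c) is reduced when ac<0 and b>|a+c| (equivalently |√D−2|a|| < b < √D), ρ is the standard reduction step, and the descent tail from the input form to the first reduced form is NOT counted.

D = 1009, ⌊√D⌋ = 31
river: ρ → (-14,13,15)
river: ρ → (15,17,-12)
river: ρ → (-12,31,1)
river: ρ → (1,31,-12)
river: ρ → (-12,17,15)
river: ρ → (15,13,-14)
river: ρ → (-14,15,14)
river: ρ → (14,13,-15)
river: ρ → (-15,17,12)
river: ρ → (12,31,-1)
river: ρ → (-1,31,12)
river: ρ → (12,17,-15)
river: ρ → (-15,13,14)
river: ρ → (14,15,-14)
ρ-cycle length = 14 (tail of 0 descent steps not counted)

14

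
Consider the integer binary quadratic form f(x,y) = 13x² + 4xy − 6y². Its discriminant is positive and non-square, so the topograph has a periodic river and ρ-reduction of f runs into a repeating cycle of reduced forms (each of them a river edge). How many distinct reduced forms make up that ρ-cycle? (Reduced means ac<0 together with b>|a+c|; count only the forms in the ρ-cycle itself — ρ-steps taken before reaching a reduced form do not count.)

D = 328, ⌊√D⌋ = 18
descent: ρ → (-6,8,11)  [lands on river]
river: ρ → (11,14,-3)
river: ρ → (-3,16,6)
river: ρ → (6,8,-11)
river: ρ → (-11,14,3)
river: ρ → (3,16,-6)
ρ-cycle length = 6 (tail of 1 descent step not counted)

6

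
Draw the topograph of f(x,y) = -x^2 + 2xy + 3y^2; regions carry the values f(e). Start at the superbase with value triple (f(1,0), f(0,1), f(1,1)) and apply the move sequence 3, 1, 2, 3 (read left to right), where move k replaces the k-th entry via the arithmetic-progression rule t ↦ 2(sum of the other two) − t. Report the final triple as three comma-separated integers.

start (-1,3,4) = (f(1,0),f(0,1),f(1,1))
replace slot 3: 2·((-1)+3) − 4 = 0 → (-1,3,0)
replace slot 1: 2·(3+0) − (-1) = 7 → (7,3,0)
replace slot 2: 2·(7+0) − 3 = 11 → (7,11,0)
replace slot 3: 2·(7+11) − 0 = 36 → (7,11,36)

7,11,36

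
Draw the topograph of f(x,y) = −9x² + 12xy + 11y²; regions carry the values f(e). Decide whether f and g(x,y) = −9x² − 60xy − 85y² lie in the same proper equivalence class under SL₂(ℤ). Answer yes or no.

D₁ = 540, D₂ = 540
river cycle of f (length 8): (11, 10, -10), (-10, 10, 11), (11, 12, -9), (-9, 6, 14), (14, 22, -1), (-1, 22, 14), (14, 6, -9), (-9, 12, 11)
river cycle of g (length 8): (-9, 12, 11), (11, 10, -10), (-10, 10, 11), (11, 12, -9), (-9, 6, 14), (14, 22, -1), (-1, 22, 14), (14, 6, -9)
cycles coincide ⇒ equivalent

yes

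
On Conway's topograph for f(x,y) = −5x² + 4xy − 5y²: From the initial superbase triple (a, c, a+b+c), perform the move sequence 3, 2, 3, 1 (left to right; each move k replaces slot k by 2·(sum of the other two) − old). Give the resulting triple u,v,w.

start (-5,-5,-6) = (f(1,0),f(0,1),f(1,1))
replace slot 3: 2·((-5)+(-5)) − (-6) = -14 → (-5,-5,-14)
replace slot 2: 2·((-5)+(-14)) − (-5) = -33 → (-5,-33,-14)
replace slot 3: 2·((-5)+(-33)) − (-14) = -62 → (-5,-33,-62)
replace slot 1: 2·((-33)+(-62)) − (-5) = -185 → (-185,-33,-62)

-185,-33,-62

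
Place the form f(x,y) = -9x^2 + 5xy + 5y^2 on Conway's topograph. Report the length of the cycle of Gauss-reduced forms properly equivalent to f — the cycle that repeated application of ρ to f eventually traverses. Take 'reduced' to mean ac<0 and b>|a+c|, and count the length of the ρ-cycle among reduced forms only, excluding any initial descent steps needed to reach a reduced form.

D = 205, ⌊√D⌋ = 14
river: ρ → (5,5,-9)
river: ρ → (-9,13,1)
river: ρ → (1,13,-9)
river: ρ → (-9,5,5)
ρ-cycle length = 4 (tail of 0 descent steps not counted)

4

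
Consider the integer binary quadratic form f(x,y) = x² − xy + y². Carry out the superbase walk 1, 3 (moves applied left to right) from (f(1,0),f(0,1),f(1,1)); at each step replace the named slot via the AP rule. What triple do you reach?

start (1,1,1) = (f(1,0),f(0,1),f(1,1))
replace slot 1: 2·(1+1) − 1 = 3 → (3,1,1)
replace slot 3: 2·(3+1) − 1 = 7 → (3,1,7)

3,1,7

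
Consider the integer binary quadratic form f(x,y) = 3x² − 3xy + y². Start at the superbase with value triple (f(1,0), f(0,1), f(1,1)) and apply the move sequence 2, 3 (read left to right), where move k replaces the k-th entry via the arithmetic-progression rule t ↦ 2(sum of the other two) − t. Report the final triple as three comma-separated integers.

start (3,1,1) = (f(1,0),f(0,1),f(1,1))
replace slot 2: 2·(3+1) − 1 = 7 → (3,7,1)
replace slot 3: 2·(3+7) − 1 = 19 → (3,7,19)

3,7,19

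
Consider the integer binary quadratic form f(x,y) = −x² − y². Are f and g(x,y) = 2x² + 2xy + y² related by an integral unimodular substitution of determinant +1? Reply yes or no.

D₁ = -4, D₂ = -4
f is negative-definite; reduce −f:
−f: reduced (well bottom): (1,0,1) with a≤c, −a<b≤a
flip sign back: reduced form of f is (-1,0,-1)
g: flip: (2,2,1)→(1,-2,2)
g: translate: b→0 (≡-2 mod 2), so (1,-2,2)→(1,0,1)
g: reduced (well bottom): (1,0,1) with a≤c, −a<b≤a
reduced forms (-1, 0, -1) vs (1, 0, 1) ⇒ inequivalent

no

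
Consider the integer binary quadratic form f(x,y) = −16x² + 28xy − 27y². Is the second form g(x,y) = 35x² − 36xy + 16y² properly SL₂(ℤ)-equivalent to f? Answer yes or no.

D₁ = -944, D₂ = -944
f is negative-definite; reduce −f:
−f: translate: b→4 (≡-28 mod 32), so (16,-28,27)→(16,4,15)
−f: flip: (16,4,15)→(15,-4,16)
−f: reduced (well bottom): (15,-4,16) with a≤c, −a<b≤a
flip sign back: reduced form of f is (-15,4,-16)
g: translate: b→34 (≡-36 mod 70), so (35,-36,16)→(35,34,15)
g: flip: (35,34,15)→(15,-34,35)
g: translate: b→-4 (≡-34 mod 30), so (15,-34,35)→(15,-4,16)
g: reduced (well bottom): (15,-4,16) with a≤c, −a<b≤a
reduced forms (-15, 4, -16) vs (15, -4, 16) ⇒ inequivalent

no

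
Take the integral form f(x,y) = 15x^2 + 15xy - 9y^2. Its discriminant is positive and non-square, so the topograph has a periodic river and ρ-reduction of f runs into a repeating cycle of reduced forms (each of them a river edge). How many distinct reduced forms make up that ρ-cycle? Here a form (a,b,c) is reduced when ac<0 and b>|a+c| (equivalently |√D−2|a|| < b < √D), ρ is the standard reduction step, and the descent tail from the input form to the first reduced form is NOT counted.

D = 765, ⌊√D⌋ = 27
river: ρ → (-9,21,9)
river: ρ → (9,15,-15)
river: ρ → (-15,15,9)
river: ρ → (9,21,-9)
river: ρ → (-9,15,15)
river: ρ → (15,15,-9)
ρ-cycle length = 6 (tail of 0 descent steps not counted)

6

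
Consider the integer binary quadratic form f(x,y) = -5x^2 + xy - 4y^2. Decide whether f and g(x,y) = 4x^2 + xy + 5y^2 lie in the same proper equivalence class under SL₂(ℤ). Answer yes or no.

D₁ = -79, D₂ = -79
f is negative-definite; reduce −f:
−f: flip: (5,-1,4)→(4,1,5)
−f: reduced (well bottom): (4,1,5) with a≤c, −a<b≤a
flip sign back: reduced form of f is (-4,-1,-5)
g: reduced (well bottom): (4,1,5) with a≤c, −a<b≤a
reduced forms (-4, -1, -5) vs (4, 1, 5) ⇒ inequivalent

no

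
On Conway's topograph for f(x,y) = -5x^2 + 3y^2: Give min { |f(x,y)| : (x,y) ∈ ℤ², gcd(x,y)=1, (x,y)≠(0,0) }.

descent: ρ → (3,6,-2)  [lands on river]
river: ρ → (-2,6,3)
closes: descent 1, river 2
min |a| on river = 2

2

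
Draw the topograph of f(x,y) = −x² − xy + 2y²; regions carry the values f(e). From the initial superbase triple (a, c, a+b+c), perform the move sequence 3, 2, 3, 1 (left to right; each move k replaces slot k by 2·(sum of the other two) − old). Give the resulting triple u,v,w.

start (-1,2,0) = (f(1,0),f(0,1),f(1,1))
replace slot 3: 2·((-1)+2) − 0 = 2 → (-1,2,2)
replace slot 2: 2·((-1)+2) − 2 = 0 → (-1,0,2)
replace slot 3: 2·((-1)+0) − 2 = -4 → (-1,0,-4)
replace slot 1: 2·(0+(-4)) − (-1) = -7 → (-7,0,-4)

-7,0,-4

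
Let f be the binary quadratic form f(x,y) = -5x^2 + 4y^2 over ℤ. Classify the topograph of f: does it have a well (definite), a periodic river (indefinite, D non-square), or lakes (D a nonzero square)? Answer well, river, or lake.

D = b²−4ac = 0² − 4·(-5)·4 = 80
D > 0 non-square ⇒ indefinite ⇒ periodic river

river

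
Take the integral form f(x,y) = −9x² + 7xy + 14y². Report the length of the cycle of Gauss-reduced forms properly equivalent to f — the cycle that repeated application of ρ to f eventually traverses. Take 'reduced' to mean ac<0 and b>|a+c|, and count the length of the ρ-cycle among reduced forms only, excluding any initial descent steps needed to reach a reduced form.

D = 553, ⌊√D⌋ = 23
river: ρ → (14,21,-2)
river: ρ → (-2,23,3)
river: ρ → (3,19,-16)
river: ρ → (-16,13,6)
river: ρ → (6,23,-1)
river: ρ → (-1,23,6)
river: ρ → (6,13,-16)
river: ρ → (-16,19,3)
river: ρ → (3,23,-2)
river: ρ → (-2,21,14)
river: ρ → (14,7,-9)
river: ρ → (-9,11,12)
river: ρ → (12,13,-8)
river: ρ → (-8,19,6)
river: ρ → (6,17,-11)
river: ρ → (-11,5,12)
river: ρ → (12,19,-4)
river: ρ → (-4,21,7)
river: ρ → (7,21,-4)
river: ρ → (-4,19,12)
river: ρ → (12,5,-11)
river: ρ → (-11,17,6)
river: ρ → (6,19,-8)
river: ρ → (-8,13,12)
river: ρ → (12,11,-9)
river: ρ → (-9,7,14)
ρ-cycle length = 26 (tail of 0 descent steps not counted)

26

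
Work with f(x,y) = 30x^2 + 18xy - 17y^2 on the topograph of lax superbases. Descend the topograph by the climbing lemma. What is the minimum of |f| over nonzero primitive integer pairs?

river: ρ → (-17,16,31)
river: ρ → (31,46,-2)
river: ρ → (-2,46,31)
river: ρ → (31,16,-17)
river: ρ → (-17,18,30)
river: ρ → (30,42,-5)
river: ρ → (-5,48,3)
river: ρ → (3,48,-5)
river: ρ → (-5,42,30)
river: ρ → (30,18,-17)
closes: descent 0, river 10
min |a| on river = 2

2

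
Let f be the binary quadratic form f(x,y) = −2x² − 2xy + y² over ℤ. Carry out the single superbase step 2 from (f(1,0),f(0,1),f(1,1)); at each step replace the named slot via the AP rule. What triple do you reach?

start (-2,1,-3) = (f(1,0),f(0,1),f(1,1))
replace slot 2: 2·((-2)+(-3)) − 1 = -11 → (-2,-11,-3)

-2,-11,-3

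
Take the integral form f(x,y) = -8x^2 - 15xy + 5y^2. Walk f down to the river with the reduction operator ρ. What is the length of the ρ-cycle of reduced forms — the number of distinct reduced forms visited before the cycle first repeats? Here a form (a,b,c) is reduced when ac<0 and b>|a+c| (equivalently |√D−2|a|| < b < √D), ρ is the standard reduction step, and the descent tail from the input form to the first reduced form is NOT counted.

D = 385, ⌊√D⌋ = 19
descent: ρ → (5,15,-8)  [lands on river]
river: ρ → (-8,17,3)
river: ρ → (3,19,-2)
river: ρ → (-2,17,12)
river: ρ → (12,7,-7)
river: ρ → (-7,7,12)
river: ρ → (12,17,-2)
river: ρ → (-2,19,3)
river: ρ → (3,17,-8)
river: ρ → (-8,15,5)
ρ-cycle length = 10 (tail of 1 descent step not counted)

10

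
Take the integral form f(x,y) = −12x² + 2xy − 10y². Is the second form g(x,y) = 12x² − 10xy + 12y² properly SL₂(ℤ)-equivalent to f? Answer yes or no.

D₁ = -476, D₂ = -476
f is negative-definite; reduce −f:
−f: flip: (12,-2,10)→(10,2,12)
−f: reduced (well bottom): (10,2,12) with a≤c, −a<b≤a
flip sign back: reduced form of f is (-10,-2,-12)
g: flip: (12,-10,12)→(12,10,12)
g: reduced (well bottom): (12,10,12) with a≤c, −a<b≤a
reduced forms (-10, -2, -12) vs (12, 10, 12) ⇒ inequivalent

no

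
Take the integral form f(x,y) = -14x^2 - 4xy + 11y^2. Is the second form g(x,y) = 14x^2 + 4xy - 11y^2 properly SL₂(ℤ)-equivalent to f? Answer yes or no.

D₁ = 632, D₂ = 632
river cycle of f (length 8): (11, 4, -14), (-14, 24, 1), (1, 24, -14), (-14, 4, 11), (11, 18, -7), (-7, 24, 2), (2, 24, -7), (-7, 18, 11)
river cycle of g (length 8): (-11, 18, 7), (7, 24, -2), (-2, 24, 7), (7, 18, -11), (-11, 4, 14), (14, 24, -1), (-1, 24, 14), (14, 4, -11)
cycles differ ⇒ inequivalent

no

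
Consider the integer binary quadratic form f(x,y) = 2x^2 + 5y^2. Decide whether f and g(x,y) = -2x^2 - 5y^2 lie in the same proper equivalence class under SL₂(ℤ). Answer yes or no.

D₁ = -40, D₂ = -40
f: reduced (well bottom): (2,0,5) with a≤c, −a<b≤a
g is negative-definite; reduce −g:
−g: reduced (well bottom): (2,0,5) with a≤c, −a<b≤a
flip sign back: reduced form of g is (-2,0,-5)
reduced forms (2, 0, 5) vs (-2, 0, -5) ⇒ inequivalent

no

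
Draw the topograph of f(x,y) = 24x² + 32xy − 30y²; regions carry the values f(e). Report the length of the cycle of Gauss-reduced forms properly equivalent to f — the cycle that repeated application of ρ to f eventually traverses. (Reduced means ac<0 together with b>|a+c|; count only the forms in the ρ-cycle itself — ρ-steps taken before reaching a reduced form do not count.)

D = 3904, ⌊√D⌋ = 62
river: ρ → (-30,28,26)
river: ρ → (26,24,-32)
river: ρ → (-32,40,18)
river: ρ → (18,32,-40)
river: ρ → (-40,48,10)
river: ρ → (10,52,-30)
river: ρ → (-30,8,32)
river: ρ → (32,56,-6)
river: ρ → (-6,52,50)
river: ρ → (50,48,-8)
river: ρ → (-8,48,50)
river: ρ → (50,52,-6)
river: ρ → (-6,56,32)
river: ρ → (32,8,-30)
river: ρ → (-30,52,10)
river: ρ → (10,48,-40)
river: ρ → (-40,32,18)
river: ρ → (18,40,-32)
river: ρ → (-32,24,26)
river: ρ → (26,28,-30)
river: ρ → (-30,32,24)
river: ρ → (24,16,-38)
river: ρ → (-38,60,2)
river: ρ → (2,60,-38)
river: ρ → (-38,16,24)
river: ρ → (24,32,-30)
ρ-cycle length = 26 (tail of 0 descent steps not counted)

26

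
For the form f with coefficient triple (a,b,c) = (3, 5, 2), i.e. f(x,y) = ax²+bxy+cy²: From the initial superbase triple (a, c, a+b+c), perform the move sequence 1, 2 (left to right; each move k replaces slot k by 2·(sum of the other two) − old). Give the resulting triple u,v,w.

start (3,2,10) = (f(1,0),f(0,1),f(1,1))
replace slot 1: 2·(2+10) − 3 = 21 → (21,2,10)
replace slot 2: 2·(21+10) − 2 = 60 → (21,60,10)

21,60,10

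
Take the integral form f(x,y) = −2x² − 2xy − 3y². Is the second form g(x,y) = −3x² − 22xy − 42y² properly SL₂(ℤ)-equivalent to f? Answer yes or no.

D₁ = -20, D₂ = -20
f is negative-definite; reduce −f:
−f: reduced (well bottom): (2,2,3) with a≤c, −a<b≤a
flip sign back: reduced form of f is (-2,-2,-3)
g is negative-definite; reduce −g:
−g: translate: b→-2 (≡22 mod 6), so (3,22,42)→(3,-2,2)
−g: flip: (3,-2,2)→(2,2,3)
−g: reduced (well bottom): (2,2,3) with a≤c, −a<b≤a
flip sign back: reduced form of g is (-2,-2,-3)
reduced forms (-2, -2, -3) vs (-2, -2, -3) ⇒ equivalent

yes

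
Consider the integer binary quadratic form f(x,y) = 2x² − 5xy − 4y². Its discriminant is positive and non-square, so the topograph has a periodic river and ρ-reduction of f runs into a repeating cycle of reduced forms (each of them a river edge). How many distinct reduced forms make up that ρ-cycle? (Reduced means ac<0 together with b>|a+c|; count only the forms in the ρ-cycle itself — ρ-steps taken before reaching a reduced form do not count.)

D = 57, ⌊√D⌋ = 7
descent: ρ → (-4,5,2)  [lands on river]
river: ρ → (2,7,-1)
river: ρ → (-1,7,2)
river: ρ → (2,5,-4)
river: ρ → (-4,3,3)
river: ρ → (3,3,-4)
ρ-cycle length = 6 (tail of 1 descent step not counted)

6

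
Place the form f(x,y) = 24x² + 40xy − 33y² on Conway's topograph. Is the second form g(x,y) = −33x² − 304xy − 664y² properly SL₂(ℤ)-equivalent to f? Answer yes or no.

D₁ = 4768, D₂ = 4768
river cycle of f (length 26): (-33, 26, 31), (31, 36, -28), (-28, 20, 39), (39, 58, -9), (-9, 68, 4), (4, 68, -9), (-9, 58, 39), (39, 20, -28), (-28, 36, 31), (31, 26, -33), … (16 more)
river cycle of g (length 26): (-33, 26, 31), (31, 36, -28), (-28, 20, 39), (39, 58, -9), (-9, 68, 4), (4, 68, -9), (-9, 58, 39), (39, 20, -28), (-28, 36, 31), (31, 26, -33), … (16 more)
cycles coincide ⇒ equivalent

yes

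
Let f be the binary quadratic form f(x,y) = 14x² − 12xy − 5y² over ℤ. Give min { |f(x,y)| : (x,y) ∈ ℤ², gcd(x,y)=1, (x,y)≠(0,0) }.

descent: ρ → (-5,12,14)  [lands on river]
river: ρ → (14,16,-3)
river: ρ → (-3,20,2)
river: ρ → (2,20,-3)
river: ρ → (-3,16,14)
river: ρ → (14,12,-5)
river: ρ → (-5,18,5)
river: ρ → (5,12,-14)
river: ρ → (-14,16,3)
river: ρ → (3,20,-2)
river: ρ → (-2,20,3)
river: ρ → (3,16,-14)
river: ρ → (-14,12,5)
river: ρ → (5,18,-5)
closes: descent 1, river 14
min |a| on river = 2

2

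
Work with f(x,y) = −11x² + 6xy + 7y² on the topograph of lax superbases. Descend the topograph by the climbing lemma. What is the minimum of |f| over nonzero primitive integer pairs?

river: ρ → (7,8,-10)
river: ρ → (-10,12,5)
river: ρ → (5,18,-1)
river: ρ → (-1,18,5)
river: ρ → (5,12,-10)
river: ρ → (-10,8,7)
river: ρ → (7,6,-11)
river: ρ → (-11,16,2)
river: ρ → (2,16,-11)
river: ρ → (-11,6,7)
closes: descent 0, river 10
min |a| on river = 1

1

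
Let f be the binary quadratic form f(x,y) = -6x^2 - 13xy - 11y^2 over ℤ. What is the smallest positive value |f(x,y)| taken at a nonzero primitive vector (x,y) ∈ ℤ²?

translate: b→1 (≡13 mod 12), so (6,13,11)→(6,1,4)
flip: (6,1,4)→(4,-1,6)
reduced (well bottom): (4,-1,6) with a≤c, −a<b≤a
well minimum |f| = |-4| = 4 (negative-definite)

4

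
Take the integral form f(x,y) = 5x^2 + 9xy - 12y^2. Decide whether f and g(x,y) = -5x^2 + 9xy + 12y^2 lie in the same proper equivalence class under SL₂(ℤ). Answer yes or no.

D₁ = 321, D₂ = 321
river cycle of f (length 6): (-12, 15, 2), (2, 17, -4), (-4, 15, 6), (6, 9, -10), (-10, 11, 5), (5, 9, -12)
river cycle of g (length 6): (12, 15, -2), (-2, 17, 4), (4, 15, -6), (-6, 9, 10), (10, 11, -5), (-5, 9, 12)
cycles differ ⇒ inequivalent

no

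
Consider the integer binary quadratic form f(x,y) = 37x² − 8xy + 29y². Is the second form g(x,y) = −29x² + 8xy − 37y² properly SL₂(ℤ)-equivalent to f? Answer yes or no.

D₁ = -4228, D₂ = -4228
f: flip: (37,-8,29)→(29,8,37)
f: reduced (well bottom): (29,8,37) with a≤c, −a<b≤a
g is negative-definite; reduce −g:
−g: reduced (well bottom): (29,-8,37) with a≤c, −a<b≤a
flip sign back: reduced form of g is (-29,8,-37)
reduced forms (29, 8, 37) vs (-29, 8, -37) ⇒ inequivalent

no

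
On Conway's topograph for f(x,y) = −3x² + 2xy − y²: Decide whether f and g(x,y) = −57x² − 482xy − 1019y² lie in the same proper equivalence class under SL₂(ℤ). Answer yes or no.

D₁ = -8, D₂ = -8
f is negative-definite; reduce −f:
−f: flip: (3,-2,1)→(1,2,3)
−f: translate: b→0 (≡2 mod 2), so (1,2,3)→(1,0,2)
−f: reduced (well bottom): (1,0,2) with a≤c, −a<b≤a
flip sign back: reduced form of f is (-1,0,-2)
g is negative-definite; reduce −g:
−g: translate: b→26 (≡482 mod 114), so (57,482,1019)→(57,26,3)
−g: flip: (57,26,3)→(3,-26,57)
−g: translate: b→-2 (≡-26 mod 6), so (3,-26,57)→(3,-2,1)
−g: flip: (3,-2,1)→(1,2,3)
−g: translate: b→0 (≡2 mod 2), so (1,2,3)→(1,0,2)
−g: reduced (well bottom): (1,0,2) with a≤c, −a<b≤a
flip sign back: reduced form of g is (-1,0,-2)
reduced forms (-1, 0, -2) vs (-1, 0, -2) ⇒ equivalent

yes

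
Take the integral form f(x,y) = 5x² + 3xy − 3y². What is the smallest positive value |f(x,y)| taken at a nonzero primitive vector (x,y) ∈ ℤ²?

river: ρ → (-3,3,5)
river: ρ → (5,7,-1)
river: ρ → (-1,7,5)
river: ρ → (5,3,-3)
closes: descent 0, river 4
min |a| on river = 1

1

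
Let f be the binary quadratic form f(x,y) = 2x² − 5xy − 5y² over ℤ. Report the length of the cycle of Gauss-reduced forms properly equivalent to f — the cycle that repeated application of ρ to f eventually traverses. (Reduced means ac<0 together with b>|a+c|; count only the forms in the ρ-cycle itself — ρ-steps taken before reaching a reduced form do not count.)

D = 65, ⌊√D⌋ = 8
descent: ρ → (-5,5,2)  [lands on river]
river: ρ → (2,7,-2)
river: ρ → (-2,5,5)
river: ρ → (5,5,-2)
river: ρ → (-2,7,2)
river: ρ → (2,5,-5)
ρ-cycle length = 6 (tail of 1 descent step not counted)

6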